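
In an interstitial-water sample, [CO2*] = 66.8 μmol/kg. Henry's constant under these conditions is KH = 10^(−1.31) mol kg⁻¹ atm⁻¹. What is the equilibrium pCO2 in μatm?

pCO2 = 1360 μatm

KH = 10^(−1.31) = 4.898×10^-2 mol kg⁻¹ atm⁻¹
pCO2 = [CO2*]/KH = 66.8×10^-6 / 4.898×10^-2 = 1.36×10^-3 atm = 1360 μatm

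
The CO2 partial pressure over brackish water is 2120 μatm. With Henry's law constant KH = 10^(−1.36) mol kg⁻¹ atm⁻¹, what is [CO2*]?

[CO2*] = 92.5 μmol/kg

KH = 10^(−1.36) = 4.365×10^-2 mol kg⁻¹ atm⁻¹
[CO2*] = KH · pCO2 = 4.365×10^-2 × 2120×10^-6 atm = 9.25×10^-5 mol/kg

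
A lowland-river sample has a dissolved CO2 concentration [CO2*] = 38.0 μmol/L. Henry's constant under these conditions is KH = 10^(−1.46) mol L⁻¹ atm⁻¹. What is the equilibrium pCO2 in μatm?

pCO2 = 1100 μatm

KH = 10^(−1.46) = 3.467×10^-2 mol L⁻¹ atm⁻¹
pCO2 = [CO2*]/KH = 38.0×10^-6 / 3.467×10^-2 = 1.10×10^-3 atm = 1100 μatm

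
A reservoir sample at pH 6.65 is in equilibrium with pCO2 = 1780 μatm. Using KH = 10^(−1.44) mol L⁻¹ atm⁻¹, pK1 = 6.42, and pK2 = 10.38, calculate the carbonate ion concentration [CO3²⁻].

[CO3²⁻] = 0.0204 μmol/L

[CO2*] = KH · pCO2 = 10^(−1.44) × 1780×10^-6 = 6.463×10^-5 mol/L
α₀ = 1/(1 + K1/[H⁺] + K1K2/[H⁺]²) = 1/(1 + 10^+0.23 + 10^-3.50) = 0.3706
DIC = [CO2*]/α₀ = 6.463×10^-5 / 0.3706 = 0.1744 mmol/L
[CO3²⁻] = α₂·DIC; α₂ = 0.0001172, so [CO3²⁻] = 0.0001172 × 0.1744 = 2.04×10^-5 mmol/L = 0.0204 μmol/L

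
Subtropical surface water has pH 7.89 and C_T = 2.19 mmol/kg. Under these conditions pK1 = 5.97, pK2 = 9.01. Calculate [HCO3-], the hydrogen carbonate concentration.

α₁ = 1 / (1 + [H⁺]/K1 + K2/[H⁺]) = 1 / (1 + 10^-1.92 + 10^-1.12)
   = 1 / (1 + 0.012023 + 0.075858) = 1/1.0879 = 0.9192
[HCO3⁻] = α₁ × DIC = 0.9192 × 2.19 = 2.01 mmol/kg

[HCO3⁻] = 2.01 mmol/kg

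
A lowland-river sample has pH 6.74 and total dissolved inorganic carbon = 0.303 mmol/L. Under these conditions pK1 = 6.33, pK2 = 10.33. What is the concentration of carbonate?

α₂ = 1 / (1 + [H⁺]/K2 + [H⁺]²/(K1K2)) = 1 / (1 + 10^+3.59 + 10^+3.18)
   = 1 / (1 + 3890.5 + 1513.6) = 1/5405.0 = 0.0001850
[CO3²⁻] = α₂ × DIC = 0.0001850 × 0.303 = 5.61×10^-5 mmol/L = 0.0561 μmol/L

[CO3²⁻] = 0.0561 μmol/L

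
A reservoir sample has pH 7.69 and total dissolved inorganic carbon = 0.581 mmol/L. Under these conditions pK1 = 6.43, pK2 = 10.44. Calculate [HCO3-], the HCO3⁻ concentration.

[HCO3⁻] = 0.550 mmol/L

α₁ = 1 / (1 + [H⁺]/K1 + K2/[H⁺]) = 1 / (1 + 10^-1.26 + 10^-2.75)
   = 1 / (1 + 0.054954 + 0.0017783) = 1/1.0567 = 0.9463
[HCO3⁻] = α₁ × DIC = 0.9463 × 0.581 = 0.550 mmol/L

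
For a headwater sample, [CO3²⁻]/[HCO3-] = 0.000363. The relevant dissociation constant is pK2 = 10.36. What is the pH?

pH = 6.92

From K2 = [H⁺][CO3²⁻]/[HCO3-]:  pH = pK2 + log₁₀([CO3²⁻]/[HCO3-])
log₁₀(0.000363) = -3.440
pH = 10.36 + (-3.440) = 6.92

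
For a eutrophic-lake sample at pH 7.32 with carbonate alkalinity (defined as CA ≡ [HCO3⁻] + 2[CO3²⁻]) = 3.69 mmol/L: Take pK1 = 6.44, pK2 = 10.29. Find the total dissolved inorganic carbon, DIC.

DIC = 4.17 mmol/L

CA = [HCO3⁻] + 2[CO3²⁻] = (α₁ + 2α₂)·DIC
At pH 7.32: [H⁺]/K1 = 10^-0.88 = 0.13183, K2/[H⁺] = 10^-2.97 = 0.0010715
α₁ = 1/(1 + 0.13183 + 0.0010715) = 1/1.1329 = 0.8827; α₂ = α₁·K2/[H⁺] = 0.0009458
α₁ + 2α₂ = 0.8846
DIC = CA / (α₁ + 2α₂) = 3.69 / 0.8846 = 4.17 mmol/L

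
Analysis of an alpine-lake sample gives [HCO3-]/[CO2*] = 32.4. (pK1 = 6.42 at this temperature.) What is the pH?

From K1 = [H⁺][HCO3-]/[CO2*]:  pH = pK1 + log₁₀([HCO3-]/[CO2*])
log₁₀(32.4) = +1.511
pH = 6.42 + (+1.511) = 7.93

pH = 7.93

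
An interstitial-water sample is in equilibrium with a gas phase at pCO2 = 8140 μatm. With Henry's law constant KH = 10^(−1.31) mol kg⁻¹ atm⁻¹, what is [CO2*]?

KH = 10^(−1.31) = 4.898×10^-2 mol kg⁻¹ atm⁻¹
[CO2*] = KH · pCO2 = 4.898×10^-2 × 8140×10^-6 atm = 3.99×10^-4 mol/kg

[CO2*] = 399 μmol/kg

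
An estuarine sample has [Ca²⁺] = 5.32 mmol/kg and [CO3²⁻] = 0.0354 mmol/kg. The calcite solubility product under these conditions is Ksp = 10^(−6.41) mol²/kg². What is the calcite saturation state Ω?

Ω = 0.484

Ksp = 10^(−6.41) = 3.890×10^-7
Ω = [Ca²⁺][CO3²⁻]/Ksp = (5.32×10^-3)(0.0354×10^-3) / 3.890×10^-7 = 0.484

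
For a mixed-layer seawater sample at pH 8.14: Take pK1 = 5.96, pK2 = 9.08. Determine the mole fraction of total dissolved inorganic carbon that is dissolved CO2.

α₀ = 0.00589

α₀ = 1 / (1 + K1/[H⁺] + K1K2/[H⁺]²) = 1 / (1 + 10^+2.18 + 10^+1.24)
   = 1 / (1 + 151.36 + 17.378) = 1/169.73 = 0.005892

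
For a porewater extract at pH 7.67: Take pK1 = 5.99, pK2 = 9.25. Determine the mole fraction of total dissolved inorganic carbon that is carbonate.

α₂ = 0.0251

α₂ = 1 / (1 + [H⁺]/K2 + [H⁺]²/(K1K2)) = 1 / (1 + 10^+1.58 + 10^-0.10)
   = 1 / (1 + 38.019 + 0.79433) = 1/39.813 = 0.02512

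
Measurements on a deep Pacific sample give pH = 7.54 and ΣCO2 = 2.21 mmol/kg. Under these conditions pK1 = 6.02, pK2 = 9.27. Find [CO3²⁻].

[CO3²⁻] = 0.0392 mmol/kg

α₂ = 1 / (1 + [H⁺]/K2 + [H⁺]²/(K1K2)) = 1 / (1 + 10^+1.73 + 10^+0.21)
   = 1 / (1 + 53.703 + 1.6218) = 1/56.325 = 0.01775
[CO3²⁻] = α₂ × DIC = 0.01775 × 2.21 = 0.0392 mmol/kg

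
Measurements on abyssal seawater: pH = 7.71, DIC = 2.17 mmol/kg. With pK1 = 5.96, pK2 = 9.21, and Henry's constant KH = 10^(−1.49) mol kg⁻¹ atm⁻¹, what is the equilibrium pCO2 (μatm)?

α₀ = 1 / (1 + K1/[H⁺] + K1K2/[H⁺]²) = 1 / (1 + 10^+1.75 + 10^+0.25)
   = 1 / (1 + 56.234 + 1.7783) = 1/59.012 = 0.01695
[CO2*] = α₀ × DIC = 0.01695 × 2.17 = 0.03677 mmol/kg
pCO2 = [CO2*]/KH = 3.677×10^-5 / 3.236×10^-2 = 1140 μatm

pCO2 = 1140 μatm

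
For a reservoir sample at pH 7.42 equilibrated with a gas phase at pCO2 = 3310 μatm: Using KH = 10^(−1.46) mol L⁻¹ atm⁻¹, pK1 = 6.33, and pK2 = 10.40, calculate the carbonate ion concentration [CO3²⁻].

[CO3²⁻] = 1.48 μmol/L

[CO2*] = KH · pCO2 = 10^(−1.46) × 3310×10^-6 = 1.148×10^-4 mol/L
α₀ = 1/(1 + K1/[H⁺] + K1K2/[H⁺]²) = 1/(1 + 10^+1.09 + 10^-1.89) = 0.07510
DIC = [CO2*]/α₀ = 1.148×10^-4 / 0.07510 = 1.528 mmol/L
[CO3²⁻] = α₂·DIC; α₂ = 0.0009675, so [CO3²⁻] = 0.0009675 × 1.528 = 0.00148 mmol/L = 1.48 μmol/L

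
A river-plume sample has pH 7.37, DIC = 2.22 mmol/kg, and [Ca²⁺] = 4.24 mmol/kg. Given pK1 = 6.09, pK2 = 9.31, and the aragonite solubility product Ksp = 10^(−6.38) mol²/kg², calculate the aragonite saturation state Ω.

Ω = 0.244

α₂ = 1 / (1 + [H⁺]/K2 + [H⁺]²/(K1K2)) = 1 / (1 + 10^+1.94 + 10^+0.66)
   = 1 / (1 + 87.096 + 4.5709) = 1/92.667 = 0.01079
[CO3²⁻] = α₂ × DIC = 0.01079 × 2.22 = 0.02396 mmol/kg
Ksp = 10^(−6.38) = 4.169×10^-7
Ω = [Ca²⁺][CO3²⁻]/Ksp = (4.24×10^-3)(2.396×10^-5) / 4.169×10^-7 = 0.244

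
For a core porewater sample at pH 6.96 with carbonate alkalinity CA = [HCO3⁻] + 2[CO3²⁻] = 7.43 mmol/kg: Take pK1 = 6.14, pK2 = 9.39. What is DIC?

CA = [HCO3⁻] + 2[CO3²⁻] = (α₁ + 2α₂)·DIC
At pH 6.96: [H⁺]/K1 = 10^-0.82 = 0.15136, K2/[H⁺] = 10^-2.43 = 0.0037154
α₁ = 1/(1 + 0.15136 + 0.0037154) = 1/1.1551 = 0.8657; α₂ = α₁·K2/[H⁺] = 0.003217
α₁ + 2α₂ = 0.8722
DIC = CA / (α₁ + 2α₂) = 7.43 / 0.8722 = 8.52 mmol/kg

DIC = 8.52 mmol/kg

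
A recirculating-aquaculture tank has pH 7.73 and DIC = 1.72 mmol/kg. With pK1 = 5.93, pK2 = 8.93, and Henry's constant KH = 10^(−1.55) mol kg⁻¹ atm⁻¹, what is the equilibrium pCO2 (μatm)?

α₀ = 1 / (1 + K1/[H⁺] + K1K2/[H⁺]²) = 1 / (1 + 10^+1.80 + 10^+0.60)
   = 1 / (1 + 63.096 + 3.9811) = 1/68.077 = 0.01469
[CO2*] = α₀ × DIC = 0.01469 × 1.72 = 0.02527 mmol/kg
pCO2 = [CO2*]/KH = 2.527×10^-5 / 2.818×10^-2 = 896 μatm

pCO2 = 896 μatm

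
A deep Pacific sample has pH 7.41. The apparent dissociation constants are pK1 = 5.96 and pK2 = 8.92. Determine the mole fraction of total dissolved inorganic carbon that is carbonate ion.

α₂ = 0.0290

α₂ = 1 / (1 + [H⁺]/K2 + [H⁺]²/(K1K2)) = 1 / (1 + 10^+1.51 + 10^+0.06)
   = 1 / (1 + 32.359 + 1.1482) = 1/34.508 = 0.02898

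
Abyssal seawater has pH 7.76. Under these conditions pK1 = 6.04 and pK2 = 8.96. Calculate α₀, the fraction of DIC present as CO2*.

α₀ = 0.0176

α₀ = 1 / (1 + K1/[H⁺] + K1K2/[H⁺]²) = 1 / (1 + 10^+1.72 + 10^+0.52)
   = 1 / (1 + 52.481 + 3.3113) = 1/56.792 = 0.01761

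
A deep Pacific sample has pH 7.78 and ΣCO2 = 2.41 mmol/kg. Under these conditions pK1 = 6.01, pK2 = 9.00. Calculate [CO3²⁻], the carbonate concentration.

[CO3²⁻] = 0.135 mmol/kg

α₂ = 1 / (1 + [H⁺]/K2 + [H⁺]²/(K1K2)) = 1 / (1 + 10^+1.22 + 10^-0.55)
   = 1 / (1 + 16.596 + 0.28184) = 1/17.878 = 0.05594
[CO3²⁻] = α₂ × DIC = 0.05594 × 2.41 = 0.135 mmol/kg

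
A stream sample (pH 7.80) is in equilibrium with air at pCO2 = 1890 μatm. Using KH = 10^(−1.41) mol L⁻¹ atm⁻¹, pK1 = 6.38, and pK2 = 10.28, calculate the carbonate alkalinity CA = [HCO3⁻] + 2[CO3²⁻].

CA = 1.95 mmol/L

[CO2*] = KH · pCO2 = 10^(−1.41) × 1890×10^-6 = 7.353×10^-5 mol/L
α₀ = 1/(1 + K1/[H⁺] + K1K2/[H⁺]²) = 1/(1 + 10^+1.42 + 10^-1.06) = 0.03651
DIC = [CO2*]/α₀ = 7.353×10^-5 / 0.03651 = 2.014 mmol/L
CA = (α₁ + 2α₂)·DIC = (0.9603 + 2×0.003180) × 2.014 = 1.95 mmol/L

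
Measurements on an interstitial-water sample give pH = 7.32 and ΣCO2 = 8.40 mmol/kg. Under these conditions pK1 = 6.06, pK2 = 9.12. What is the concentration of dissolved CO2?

[CO2*] = 0.431 mmol/kg

α₀ = 1 / (1 + K1/[H⁺] + K1K2/[H⁺]²) = 1 / (1 + 10^+1.26 + 10^-0.54)
   = 1 / (1 + 18.197 + 0.28840) = 1/19.485 = 0.05132
[CO2*] = α₀ × DIC = 0.05132 × 8.40 = 0.431 mmol/kg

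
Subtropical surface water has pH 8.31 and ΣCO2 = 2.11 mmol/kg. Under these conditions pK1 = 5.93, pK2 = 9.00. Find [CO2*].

α₀ = 1 / (1 + K1/[H⁺] + K1K2/[H⁺]²) = 1 / (1 + 10^+2.38 + 10^+1.69)
   = 1 / (1 + 239.88 + 48.978) = 1/289.86 = 0.003450
[CO2*] = α₀ × DIC = 0.003450 × 2.11 = 0.00728 mmol/kg = 7.28 μmol/kg

[CO2*] = 7.28 μmol/kg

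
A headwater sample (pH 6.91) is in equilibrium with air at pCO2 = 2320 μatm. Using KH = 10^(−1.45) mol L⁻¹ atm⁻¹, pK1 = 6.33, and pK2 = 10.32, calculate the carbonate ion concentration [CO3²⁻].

[CO2*] = KH · pCO2 = 10^(−1.45) × 2320×10^-6 = 8.232×10^-5 mol/L
α₀ = 1/(1 + K1/[H⁺] + K1K2/[H⁺]²) = 1/(1 + 10^+0.58 + 10^-2.83) = 0.2082
DIC = [CO2*]/α₀ = 8.232×10^-5 / 0.2082 = 0.3954 mmol/L
[CO3²⁻] = α₂·DIC; α₂ = 0.0003079, so [CO3²⁻] = 0.0003079 × 0.3954 = 0.000122 mmol/L = 0.122 μmol/L

[CO3²⁻] = 0.122 μmol/L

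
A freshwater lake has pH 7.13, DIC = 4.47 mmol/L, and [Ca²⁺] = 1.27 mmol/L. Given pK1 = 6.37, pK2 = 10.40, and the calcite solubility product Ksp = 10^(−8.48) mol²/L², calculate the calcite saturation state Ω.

α₂ = 1 / (1 + [H⁺]/K2 + [H⁺]²/(K1K2)) = 1 / (1 + 10^+3.27 + 10^+2.51)
   = 1 / (1 + 1862.1 + 323.59) = 1/2186.7 = 0.0004573
[CO3²⁻] = α₂ × DIC = 0.0004573 × 4.47 = 0.002044 mmol/L = 2.044 μmol/L
Ksp = 10^(−8.48) = 3.311×10^-9
Ω = [Ca²⁺][CO3²⁻]/Ksp = (1.27×10^-3)(2.044×10^-6) / 3.311×10^-9 = 0.784

Ω = 0.784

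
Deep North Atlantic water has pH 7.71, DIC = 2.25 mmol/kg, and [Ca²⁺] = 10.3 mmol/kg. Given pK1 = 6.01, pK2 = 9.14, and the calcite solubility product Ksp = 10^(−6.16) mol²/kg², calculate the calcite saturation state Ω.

α₂ = 1 / (1 + [H⁺]/K2 + [H⁺]²/(K1K2)) = 1 / (1 + 10^+1.43 + 10^-0.27)
   = 1 / (1 + 26.915 + 0.53703) = 1/28.452 = 0.03515
[CO3²⁻] = α₂ × DIC = 0.03515 × 2.25 = 0.07908 mmol/kg
Ksp = 10^(−6.16) = 6.918×10^-7
Ω = [Ca²⁺][CO3²⁻]/Ksp = (10.3×10^-3)(7.908×10^-5) / 6.918×10^-7 = 1.18

Ω = 1.18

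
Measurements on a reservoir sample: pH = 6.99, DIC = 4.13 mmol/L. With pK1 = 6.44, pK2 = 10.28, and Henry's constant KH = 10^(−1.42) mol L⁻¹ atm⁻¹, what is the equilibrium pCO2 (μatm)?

pCO2 = 2.39×10^4 μatm

α₀ = 1 / (1 + K1/[H⁺] + K1K2/[H⁺]²) = 1 / (1 + 10^+0.55 + 10^-2.74)
   = 1 / (1 + 3.5481 + 0.0018197) = 1/4.5500 = 0.2198
[CO2*] = α₀ × DIC = 0.2198 × 4.13 = 0.9077 mmol/L
pCO2 = [CO2*]/KH = 9.077×10^-4 / 3.802×10^-2 = 2.39×10^4 μatm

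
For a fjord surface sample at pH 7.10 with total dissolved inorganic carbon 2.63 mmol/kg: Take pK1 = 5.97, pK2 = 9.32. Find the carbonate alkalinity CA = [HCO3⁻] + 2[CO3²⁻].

CA = 2.46 mmol/kg

CA = [HCO3⁻] + 2[CO3²⁻] = (α₁ + 2α₂)·DIC
At pH 7.10: [H⁺]/K1 = 10^-1.13 = 0.074131, K2/[H⁺] = 10^-2.22 = 0.0060256
α₁ = 1/(1 + 0.074131 + 0.0060256) = 1/1.0802 = 0.9258; α₂ = α₁·K2/[H⁺] = 0.005578
α₁ + 2α₂ = 0.9369
CA = 0.9369 × 2.63 = 2.46 mmol/kg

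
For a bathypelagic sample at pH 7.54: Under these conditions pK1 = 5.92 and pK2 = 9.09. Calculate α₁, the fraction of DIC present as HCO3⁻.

α₁ = 1 / (1 + [H⁺]/K1 + K2/[H⁺]) = 1 / (1 + 10^-1.62 + 10^-1.55)
   = 1 / (1 + 0.023988 + 0.028184) = 1/1.0522 = 0.9504

α₁ = 0.950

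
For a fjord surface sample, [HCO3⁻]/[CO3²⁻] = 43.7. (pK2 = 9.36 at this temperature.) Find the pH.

From K2 = [H⁺][CO3²⁻]/[HCO3⁻]:  pH = pK2 − log₁₀([HCO3⁻]/[CO3²⁻])
log₁₀(43.7) = +1.640
pH = 9.36 − (+1.640) = 7.72

pH = 7.72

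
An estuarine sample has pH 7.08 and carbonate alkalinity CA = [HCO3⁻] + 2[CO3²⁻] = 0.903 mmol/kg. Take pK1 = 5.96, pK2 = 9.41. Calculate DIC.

DIC = 0.967 mmol/kg

CA = [HCO3⁻] + 2[CO3²⁻] = (α₁ + 2α₂)·DIC
At pH 7.08: [H⁺]/K1 = 10^-1.12 = 0.075858, K2/[H⁺] = 10^-2.33 = 0.0046774
α₁ = 1/(1 + 0.075858 + 0.0046774) = 1/1.0805 = 0.9255; α₂ = α₁·K2/[H⁺] = 0.004329
α₁ + 2α₂ = 0.9341
DIC = CA / (α₁ + 2α₂) = 0.903 / 0.9341 = 0.967 mmol/kg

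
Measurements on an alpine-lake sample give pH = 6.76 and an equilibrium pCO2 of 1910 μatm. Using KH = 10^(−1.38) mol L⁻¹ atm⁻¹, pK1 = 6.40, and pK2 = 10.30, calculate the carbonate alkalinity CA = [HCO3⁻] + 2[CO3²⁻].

CA = 0.183 mmol/L

[CO2*] = KH · pCO2 = 10^(−1.38) × 1910×10^-6 = 7.962×10^-5 mol/L
α₀ = 1/(1 + K1/[H⁺] + K1K2/[H⁺]²) = 1/(1 + 10^+0.36 + 10^-3.18) = 0.3038
DIC = [CO2*]/α₀ = 7.962×10^-5 / 0.3038 = 0.2621 mmol/L
CA = (α₁ + 2α₂)·DIC = (0.6960 + 2×0.0002007) × 0.2621 = 0.183 mmol/L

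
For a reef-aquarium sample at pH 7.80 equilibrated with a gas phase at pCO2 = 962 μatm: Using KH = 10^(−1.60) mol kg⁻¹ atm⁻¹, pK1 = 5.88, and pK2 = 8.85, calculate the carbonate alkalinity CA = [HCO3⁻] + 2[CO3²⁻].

CA = 2.37 mmol/kg

[CO2*] = KH · pCO2 = 10^(−1.60) × 962×10^-6 = 2.416×10^-5 mol/kg
α₀ = 1/(1 + K1/[H⁺] + K1K2/[H⁺]²) = 1/(1 + 10^+1.92 + 10^+0.87) = 0.01092
DIC = [CO2*]/α₀ = 2.416×10^-5 / 0.01092 = 2.213 mmol/kg
CA = (α₁ + 2α₂)·DIC = (0.9081 + 2×0.08094) × 2.213 = 2.37 mmol/kg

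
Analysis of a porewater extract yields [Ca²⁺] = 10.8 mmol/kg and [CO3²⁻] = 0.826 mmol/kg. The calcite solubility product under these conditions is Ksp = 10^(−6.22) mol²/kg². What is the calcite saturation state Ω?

Ω = 14.8

Ksp = 10^(−6.22) = 6.026×10^-7
Ω = [Ca²⁺][CO3²⁻]/Ksp = (10.8×10^-3)(0.826×10^-3) / 6.026×10^-7 = 14.8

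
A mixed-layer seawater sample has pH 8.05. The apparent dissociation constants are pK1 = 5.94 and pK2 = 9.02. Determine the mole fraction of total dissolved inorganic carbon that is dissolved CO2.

α₀ = 1 / (1 + K1/[H⁺] + K1K2/[H⁺]²) = 1 / (1 + 10^+2.11 + 10^+1.14)
   = 1 / (1 + 128.82 + 13.804) = 1/143.63 = 0.006962

α₀ = 0.00696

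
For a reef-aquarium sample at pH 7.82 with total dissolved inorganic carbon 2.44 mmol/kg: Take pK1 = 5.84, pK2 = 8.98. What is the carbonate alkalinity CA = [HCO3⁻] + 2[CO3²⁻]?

CA = [HCO3⁻] + 2[CO3²⁻] = (α₁ + 2α₂)·DIC
At pH 7.82: [H⁺]/K1 = 10^-1.98 = 0.010471, K2/[H⁺] = 10^-1.16 = 0.069183
α₁ = 1/(1 + 0.010471 + 0.069183) = 1/1.0797 = 0.9262; α₂ = α₁·K2/[H⁺] = 0.06408
α₁ + 2α₂ = 1.0544
CA = 1.0544 × 2.44 = 2.57 mmol/kg

CA = 2.57 mmol/kg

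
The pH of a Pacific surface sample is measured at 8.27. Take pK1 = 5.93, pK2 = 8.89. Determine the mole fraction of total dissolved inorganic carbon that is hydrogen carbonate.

α₁ = 1 / (1 + [H⁺]/K1 + K2/[H⁺]) = 1 / (1 + 10^-2.34 + 10^-0.62)
   = 1 / (1 + 0.0045709 + 0.23988) = 1/1.2445 = 0.8036

α₁ = 0.804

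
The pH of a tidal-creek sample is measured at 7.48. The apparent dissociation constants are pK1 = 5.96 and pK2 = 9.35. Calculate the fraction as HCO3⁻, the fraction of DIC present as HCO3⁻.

α₁ = 1 / (1 + [H⁺]/K1 + K2/[H⁺]) = 1 / (1 + 10^-1.52 + 10^-1.87)
   = 1 / (1 + 0.030200 + 0.013490) = 1/1.0437 = 0.9581

α₁ = 0.958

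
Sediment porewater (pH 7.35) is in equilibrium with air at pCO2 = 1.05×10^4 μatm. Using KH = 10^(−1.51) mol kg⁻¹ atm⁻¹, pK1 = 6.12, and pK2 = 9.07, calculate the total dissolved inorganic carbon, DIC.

[CO2*] = KH · pCO2 = 10^(−1.51) × 1.05×10^4×10^-6 = 3.245×10^-4 mol/kg
α₀ = 1/(1 + K1/[H⁺] + K1K2/[H⁺]²) = 1/(1 + 10^+1.23 + 10^-0.49) = 0.05463
DIC = [CO2*]/α₀ = 3.245×10^-4 / 0.05463 = 5.94 mmol/kg

DIC = 5.94 mmol/kg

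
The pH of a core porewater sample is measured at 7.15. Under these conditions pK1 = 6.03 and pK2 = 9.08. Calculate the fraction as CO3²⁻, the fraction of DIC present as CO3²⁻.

α₂ = 0.0108

α₂ = 1 / (1 + [H⁺]/K2 + [H⁺]²/(K1K2)) = 1 / (1 + 10^+1.93 + 10^+0.81)
   = 1 / (1 + 85.114 + 6.4565) = 1/92.570 = 0.01080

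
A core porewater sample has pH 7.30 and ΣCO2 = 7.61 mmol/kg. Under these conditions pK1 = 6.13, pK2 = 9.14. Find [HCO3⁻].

[HCO3⁻] = 7.03 mmol/kg

α₁ = 1 / (1 + [H⁺]/K1 + K2/[H⁺]) = 1 / (1 + 10^-1.17 + 10^-1.84)
   = 1 / (1 + 0.067608 + 0.014454) = 1/1.0821 = 0.9242
[HCO3⁻] = α₁ × DIC = 0.9242 × 7.61 = 7.03 mmol/kg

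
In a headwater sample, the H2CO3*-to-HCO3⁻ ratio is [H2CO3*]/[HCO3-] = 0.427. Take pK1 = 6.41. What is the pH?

pH = 6.78

From K1 = [H⁺][HCO3-]/[H2CO3*]:  pH = pK1 − log₁₀([H2CO3*]/[HCO3-])
log₁₀(0.427) = -0.370
pH = 6.41 − (-0.370) = 6.78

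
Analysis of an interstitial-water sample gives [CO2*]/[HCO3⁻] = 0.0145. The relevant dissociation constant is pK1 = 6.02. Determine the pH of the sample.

pH = 7.86

From K1 = [H⁺][HCO3⁻]/[CO2*]:  pH = pK1 − log₁₀([CO2*]/[HCO3⁻])
log₁₀(0.0145) = -1.839
pH = 6.02 − (-1.839) = 7.86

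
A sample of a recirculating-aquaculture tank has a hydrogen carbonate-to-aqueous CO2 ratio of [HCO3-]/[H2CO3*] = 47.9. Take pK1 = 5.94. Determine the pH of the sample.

pH = 7.62

From K1 = [H⁺][HCO3-]/[H2CO3*]:  pH = pK1 + log₁₀([HCO3-]/[H2CO3*])
log₁₀(47.9) = +1.680
pH = 5.94 + (+1.680) = 7.62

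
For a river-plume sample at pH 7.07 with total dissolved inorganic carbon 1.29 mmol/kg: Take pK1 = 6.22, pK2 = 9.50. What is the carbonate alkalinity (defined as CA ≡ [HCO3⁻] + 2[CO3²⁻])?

CA = 1.14 mmol/kg

CA = [HCO3⁻] + 2[CO3²⁻] = (α₁ + 2α₂)·DIC
At pH 7.07: [H⁺]/K1 = 10^-0.85 = 0.14125, K2/[H⁺] = 10^-2.43 = 0.0037154
α₁ = 1/(1 + 0.14125 + 0.0037154) = 1/1.1450 = 0.8734; α₂ = α₁·K2/[H⁺] = 0.003245
α₁ + 2α₂ = 0.8799
CA = 0.8799 × 1.29 = 1.14 mmol/kg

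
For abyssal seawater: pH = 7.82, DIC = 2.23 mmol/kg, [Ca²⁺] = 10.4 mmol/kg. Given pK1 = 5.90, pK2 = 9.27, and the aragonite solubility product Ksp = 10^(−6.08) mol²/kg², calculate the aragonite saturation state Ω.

α₂ = 1 / (1 + [H⁺]/K2 + [H⁺]²/(K1K2)) = 1 / (1 + 10^+1.45 + 10^-0.47)
   = 1 / (1 + 28.184 + 0.33884) = 1/29.523 = 0.03387
[CO3²⁻] = α₂ × DIC = 0.03387 × 2.23 = 0.07554 mmol/kg
Ksp = 10^(−6.08) = 8.318×10^-7
Ω = [Ca²⁺][CO3²⁻]/Ksp = (10.4×10^-3)(7.554×10^-5) / 8.318×10^-7 = 0.944

Ω = 0.944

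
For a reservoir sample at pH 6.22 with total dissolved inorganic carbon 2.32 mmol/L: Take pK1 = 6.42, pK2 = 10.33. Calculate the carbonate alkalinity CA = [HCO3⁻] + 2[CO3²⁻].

CA = 0.898 mmol/L

CA = [HCO3⁻] + 2[CO3²⁻] = (α₁ + 2α₂)·DIC
At pH 6.22: [H⁺]/K1 = 10^0.20 = 1.5849, K2/[H⁺] = 10^-4.11 = 7.7625×10^-5
α₁ = 1/(1 + 1.5849 + 7.7625×10^-5) = 1/2.5850 = 0.3869; α₂ = α₁·K2/[H⁺] = 3.003×10^-5
α₁ + 2α₂ = 0.3869
CA = 0.3869 × 2.32 = 0.898 mmol/L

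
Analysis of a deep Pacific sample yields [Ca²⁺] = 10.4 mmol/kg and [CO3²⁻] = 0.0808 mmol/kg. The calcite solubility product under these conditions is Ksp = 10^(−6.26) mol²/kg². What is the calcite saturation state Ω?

Ksp = 10^(−6.26) = 5.495×10^-7
Ω = [Ca²⁺][CO3²⁻]/Ksp = (10.4×10^-3)(0.0808×10^-3) / 5.495×10^-7 = 1.53

Ω = 1.53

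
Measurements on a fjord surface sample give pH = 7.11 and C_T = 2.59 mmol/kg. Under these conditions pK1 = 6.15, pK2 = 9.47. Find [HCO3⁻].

α₁ = 1 / (1 + [H⁺]/K1 + K2/[H⁺]) = 1 / (1 + 10^-0.96 + 10^-2.36)
   = 1 / (1 + 0.10965 + 0.0043652) = 1/1.1140 = 0.8977
[HCO3⁻] = α₁ × DIC = 0.8977 × 2.59 = 2.32 mmol/kg

[HCO3⁻] = 2.32 mmol/kg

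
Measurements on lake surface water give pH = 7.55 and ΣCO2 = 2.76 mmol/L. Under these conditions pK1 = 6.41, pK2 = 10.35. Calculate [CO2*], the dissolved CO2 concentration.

α₀ = 1 / (1 + K1/[H⁺] + K1K2/[H⁺]²) = 1 / (1 + 10^+1.14 + 10^-1.66)
   = 1 / (1 + 13.804 + 0.021878) = 1/14.826 = 0.06745
[CO2*] = α₀ × DIC = 0.06745 × 2.76 = 0.186 mmol/L

[CO2*] = 0.186 mmol/L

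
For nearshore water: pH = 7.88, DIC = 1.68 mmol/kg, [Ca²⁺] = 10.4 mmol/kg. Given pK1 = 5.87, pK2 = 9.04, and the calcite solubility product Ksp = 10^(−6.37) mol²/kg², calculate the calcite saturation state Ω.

Ω = 2.63

α₂ = 1 / (1 + [H⁺]/K2 + [H⁺]²/(K1K2)) = 1 / (1 + 10^+1.16 + 10^-0.85)
   = 1 / (1 + 14.454 + 0.14125) = 1/15.596 = 0.06412
[CO3²⁻] = α₂ × DIC = 0.06412 × 1.68 = 0.1077 mmol/kg
Ksp = 10^(−6.37) = 4.266×10^-7
Ω = [Ca²⁺][CO3²⁻]/Ksp = (10.4×10^-3)(1.077×10^-4) / 4.266×10^-7 = 2.63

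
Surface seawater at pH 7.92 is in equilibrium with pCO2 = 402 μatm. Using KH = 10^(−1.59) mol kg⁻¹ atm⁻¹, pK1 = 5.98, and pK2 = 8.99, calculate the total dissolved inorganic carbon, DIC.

DIC = 0.987 mmol/kg

[CO2*] = KH · pCO2 = 10^(−1.59) × 402×10^-6 = 1.033×10^-5 mol/kg
α₀ = 1/(1 + K1/[H⁺] + K1K2/[H⁺]²) = 1/(1 + 10^+1.94 + 10^+0.87) = 0.01047
DIC = [CO2*]/α₀ = 1.033×10^-5 / 0.01047 = 0.987 mmol/kg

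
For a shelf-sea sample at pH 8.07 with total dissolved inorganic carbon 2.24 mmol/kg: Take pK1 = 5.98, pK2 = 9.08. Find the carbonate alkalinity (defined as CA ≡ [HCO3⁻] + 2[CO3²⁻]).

CA = 2.42 mmol/kg

CA = [HCO3⁻] + 2[CO3²⁻] = (α₁ + 2α₂)·DIC
At pH 8.07: [H⁺]/K1 = 10^-2.09 = 0.0081283, K2/[H⁺] = 10^-1.01 = 0.097724
α₁ = 1/(1 + 0.0081283 + 0.097724) = 1/1.1059 = 0.9043; α₂ = α₁·K2/[H⁺] = 0.08837
α₁ + 2α₂ = 1.0810
CA = 1.0810 × 2.24 = 2.42 mmol/kg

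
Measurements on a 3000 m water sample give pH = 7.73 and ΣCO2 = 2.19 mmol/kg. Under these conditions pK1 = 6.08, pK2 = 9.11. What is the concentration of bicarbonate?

α₁ = 1 / (1 + [H⁺]/K1 + K2/[H⁺]) = 1 / (1 + 10^-1.65 + 10^-1.38)
   = 1 / (1 + 0.022387 + 0.041687) = 1/1.0641 = 0.9398
[HCO3⁻] = α₁ × DIC = 0.9398 × 2.19 = 2.06 mmol/kg

[HCO3⁻] = 2.06 mmol/kg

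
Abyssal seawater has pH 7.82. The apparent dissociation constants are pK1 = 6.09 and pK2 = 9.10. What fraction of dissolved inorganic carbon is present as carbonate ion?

α₂ = 1 / (1 + [H⁺]/K2 + [H⁺]²/(K1K2)) = 1 / (1 + 10^+1.28 + 10^-0.45)
   = 1 / (1 + 19.055 + 0.35481) = 1/20.409 = 0.04900

α₂ = 0.0490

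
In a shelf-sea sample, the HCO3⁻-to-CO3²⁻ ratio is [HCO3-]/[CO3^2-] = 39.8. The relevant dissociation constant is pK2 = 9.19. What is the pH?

pH = 7.59

From K2 = [H⁺][CO3^2-]/[HCO3-]:  pH = pK2 − log₁₀([HCO3-]/[CO3^2-])
log₁₀(39.8) = +1.600
pH = 9.19 − (+1.600) = 7.59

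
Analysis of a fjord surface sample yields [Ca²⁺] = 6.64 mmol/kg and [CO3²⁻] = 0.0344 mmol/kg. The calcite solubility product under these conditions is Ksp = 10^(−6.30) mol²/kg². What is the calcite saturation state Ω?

Ω = 0.456

Ksp = 10^(−6.30) = 5.012×10^-7
Ω = [Ca²⁺][CO3²⁻]/Ksp = (6.64×10^-3)(0.0344×10^-3) / 5.012×10^-7 = 0.456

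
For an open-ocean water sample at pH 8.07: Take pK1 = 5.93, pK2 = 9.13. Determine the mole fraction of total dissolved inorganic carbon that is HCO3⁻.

α₁ = 0.914

α₁ = 1 / (1 + [H⁺]/K1 + K2/[H⁺]) = 1 / (1 + 10^-2.14 + 10^-1.06)
   = 1 / (1 + 0.0072444 + 0.087096) = 1/1.0943 = 0.9138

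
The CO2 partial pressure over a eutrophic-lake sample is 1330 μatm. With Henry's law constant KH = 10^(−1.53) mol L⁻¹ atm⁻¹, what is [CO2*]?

[CO2*] = 39.3 μmol/L

KH = 10^(−1.53) = 2.951×10^-2 mol L⁻¹ atm⁻¹
[CO2*] = KH · pCO2 = 2.951×10^-2 × 1330×10^-6 atm = 3.93×10^-5 mol/L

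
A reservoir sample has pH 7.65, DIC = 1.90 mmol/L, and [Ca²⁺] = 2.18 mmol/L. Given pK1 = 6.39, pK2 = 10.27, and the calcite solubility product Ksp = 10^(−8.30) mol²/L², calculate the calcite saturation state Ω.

α₂ = 1 / (1 + [H⁺]/K2 + [H⁺]²/(K1K2)) = 1 / (1 + 10^+2.62 + 10^+1.36)
   = 1 / (1 + 416.87 + 22.909) = 1/440.78 = 0.002269
[CO3²⁻] = α₂ × DIC = 0.002269 × 1.90 = 0.004311 mmol/L = 4.311 μmol/L
Ksp = 10^(−8.30) = 5.012×10^-9
Ω = [Ca²⁺][CO3²⁻]/Ksp = (2.18×10^-3)(4.311×10^-6) / 5.012×10^-9 = 1.87

Ω = 1.87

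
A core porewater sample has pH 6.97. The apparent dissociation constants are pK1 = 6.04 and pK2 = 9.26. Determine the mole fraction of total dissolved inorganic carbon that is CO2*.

α₀ = 0.105

α₀ = 1 / (1 + K1/[H⁺] + K1K2/[H⁺]²) = 1 / (1 + 10^+0.93 + 10^-1.36)
   = 1 / (1 + 8.5114 + 0.043652) = 1/9.5550 = 0.1047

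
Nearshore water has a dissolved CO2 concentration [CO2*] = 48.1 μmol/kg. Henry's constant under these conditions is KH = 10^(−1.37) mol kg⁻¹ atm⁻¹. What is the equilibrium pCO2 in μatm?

pCO2 = 1130 μatm

KH = 10^(−1.37) = 4.266×10^-2 mol kg⁻¹ atm⁻¹
pCO2 = [CO2*]/KH = 48.1×10^-6 / 4.266×10^-2 = 1.13×10^-3 atm = 1130 μatm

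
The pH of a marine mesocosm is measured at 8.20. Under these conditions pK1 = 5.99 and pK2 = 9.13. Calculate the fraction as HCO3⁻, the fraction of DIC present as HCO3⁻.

α₁ = 0.890

α₁ = 1 / (1 + [H⁺]/K1 + K2/[H⁺]) = 1 / (1 + 10^-2.21 + 10^-0.93)
   = 1 / (1 + 0.0061660 + 0.11749) = 1/1.1237 = 0.8900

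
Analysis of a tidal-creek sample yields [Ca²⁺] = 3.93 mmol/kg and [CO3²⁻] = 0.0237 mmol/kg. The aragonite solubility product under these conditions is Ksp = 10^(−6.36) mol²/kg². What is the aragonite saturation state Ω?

Ksp = 10^(−6.36) = 4.365×10^-7
Ω = [Ca²⁺][CO3²⁻]/Ksp = (3.93×10^-3)(0.0237×10^-3) / 4.365×10^-7 = 0.213

Ω = 0.213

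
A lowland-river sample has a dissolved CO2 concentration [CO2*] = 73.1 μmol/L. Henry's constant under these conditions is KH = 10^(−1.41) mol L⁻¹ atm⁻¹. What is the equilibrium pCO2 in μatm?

pCO2 = 1880 μatm

KH = 10^(−1.41) = 3.890×10^-2 mol L⁻¹ atm⁻¹
pCO2 = [CO2*]/KH = 73.1×10^-6 / 3.890×10^-2 = 1.88×10^-3 atm = 1880 μatm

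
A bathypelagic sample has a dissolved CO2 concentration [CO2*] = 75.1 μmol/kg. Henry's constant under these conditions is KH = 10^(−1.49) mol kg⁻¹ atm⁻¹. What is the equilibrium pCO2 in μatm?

pCO2 = 2320 μatm

KH = 10^(−1.49) = 3.236×10^-2 mol kg⁻¹ atm⁻¹
pCO2 = [CO2*]/KH = 75.1×10^-6 / 3.236×10^-2 = 2.32×10^-3 atm = 2320 μatm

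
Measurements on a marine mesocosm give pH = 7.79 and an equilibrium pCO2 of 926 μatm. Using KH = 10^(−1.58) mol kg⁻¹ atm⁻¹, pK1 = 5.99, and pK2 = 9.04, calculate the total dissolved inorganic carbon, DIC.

DIC = 1.65 mmol/kg

[CO2*] = KH · pCO2 = 10^(−1.58) × 926×10^-6 = 2.436×10^-5 mol/kg
α₀ = 1/(1 + K1/[H⁺] + K1K2/[H⁺]²) = 1/(1 + 10^+1.80 + 10^+0.55) = 0.01478
DIC = [CO2*]/α₀ = 2.436×10^-5 / 0.01478 = 1.65 mmol/kg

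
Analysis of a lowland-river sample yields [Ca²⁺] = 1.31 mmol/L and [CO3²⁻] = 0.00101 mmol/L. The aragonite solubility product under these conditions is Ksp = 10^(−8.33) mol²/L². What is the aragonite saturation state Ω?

Ω = 0.283

Ksp = 10^(−8.33) = 4.677×10^-9
Ω = [Ca²⁺][CO3²⁻]/Ksp = (1.31×10^-3)(0.00101×10^-3) / 4.677×10^-9 = 0.283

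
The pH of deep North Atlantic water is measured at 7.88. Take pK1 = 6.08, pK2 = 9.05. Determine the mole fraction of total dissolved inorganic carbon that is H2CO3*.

α₀ = 1 / (1 + K1/[H⁺] + K1K2/[H⁺]²) = 1 / (1 + 10^+1.80 + 10^+0.63)
   = 1 / (1 + 63.096 + 4.2658) = 1/68.362 = 0.01463

α₀ = 0.0146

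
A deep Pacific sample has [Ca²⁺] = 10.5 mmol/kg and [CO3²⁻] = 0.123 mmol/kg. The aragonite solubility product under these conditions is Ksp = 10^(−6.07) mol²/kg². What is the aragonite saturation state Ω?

Ksp = 10^(−6.07) = 8.511×10^-7
Ω = [Ca²⁺][CO3²⁻]/Ksp = (10.5×10^-3)(0.123×10^-3) / 8.511×10^-7 = 1.52

Ω = 1.52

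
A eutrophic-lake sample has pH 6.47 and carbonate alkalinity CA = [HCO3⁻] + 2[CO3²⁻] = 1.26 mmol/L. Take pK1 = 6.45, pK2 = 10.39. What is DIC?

DIC = 2.46 mmol/L

CA = [HCO3⁻] + 2[CO3²⁻] = (α₁ + 2α₂)·DIC
At pH 6.47: [H⁺]/K1 = 10^-0.02 = 0.95499, K2/[H⁺] = 10^-3.92 = 0.00012023
α₁ = 1/(1 + 0.95499 + 0.00012023) = 1/1.9551 = 0.5115; α₂ = α₁·K2/[H⁺] = 6.149×10^-5
α₁ + 2α₂ = 0.5116
DIC = CA / (α₁ + 2α₂) = 1.26 / 0.5116 = 2.46 mmol/L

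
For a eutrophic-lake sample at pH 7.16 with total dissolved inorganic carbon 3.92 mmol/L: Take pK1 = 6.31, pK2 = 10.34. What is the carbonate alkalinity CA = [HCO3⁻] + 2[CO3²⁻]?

CA = [HCO3⁻] + 2[CO3²⁻] = (α₁ + 2α₂)·DIC
At pH 7.16: [H⁺]/K1 = 10^-0.85 = 0.14125, K2/[H⁺] = 10^-3.18 = 0.00066069
α₁ = 1/(1 + 0.14125 + 0.00066069) = 1/1.1419 = 0.8757; α₂ = α₁·K2/[H⁺] = 0.0005786
α₁ + 2α₂ = 0.8769
CA = 0.8769 × 3.92 = 3.44 mmol/L

CA = 3.44 mmol/L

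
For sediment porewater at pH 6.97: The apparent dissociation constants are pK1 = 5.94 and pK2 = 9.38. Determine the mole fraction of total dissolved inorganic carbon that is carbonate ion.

α₂ = 1 / (1 + [H⁺]/K2 + [H⁺]²/(K1K2)) = 1 / (1 + 10^+2.41 + 10^+1.38)
   = 1 / (1 + 257.04 + 23.988) = 1/282.03 = 0.003546

α₂ = 0.00355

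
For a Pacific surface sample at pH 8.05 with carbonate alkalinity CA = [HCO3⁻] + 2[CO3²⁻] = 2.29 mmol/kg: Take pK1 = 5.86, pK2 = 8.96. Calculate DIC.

CA = [HCO3⁻] + 2[CO3²⁻] = (α₁ + 2α₂)·DIC
At pH 8.05: [H⁺]/K1 = 10^-2.19 = 0.0064565, K2/[H⁺] = 10^-0.91 = 0.12303
α₁ = 1/(1 + 0.0064565 + 0.12303) = 1/1.1295 = 0.8854; α₂ = α₁·K2/[H⁺] = 0.1089
α₁ + 2α₂ = 1.1032
DIC = CA / (α₁ + 2α₂) = 2.29 / 1.1032 = 2.08 mmol/kg

DIC = 2.08 mmol/kg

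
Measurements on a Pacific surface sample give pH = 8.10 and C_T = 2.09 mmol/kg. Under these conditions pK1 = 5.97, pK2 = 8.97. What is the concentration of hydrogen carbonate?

α₁ = 1 / (1 + [H⁺]/K1 + K2/[H⁺]) = 1 / (1 + 10^-2.13 + 10^-0.87)
   = 1 / (1 + 0.0074131 + 0.13490) = 1/1.1423 = 0.8754
[HCO3⁻] = α₁ × DIC = 0.8754 × 2.09 = 1.83 mmol/kg

[HCO3⁻] = 1.83 mmol/kg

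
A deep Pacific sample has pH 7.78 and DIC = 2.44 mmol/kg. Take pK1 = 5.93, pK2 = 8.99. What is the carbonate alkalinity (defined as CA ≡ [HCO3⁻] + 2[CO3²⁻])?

CA = 2.55 mmol/kg

CA = [HCO3⁻] + 2[CO3²⁻] = (α₁ + 2α₂)·DIC
At pH 7.78: [H⁺]/K1 = 10^-1.85 = 0.014125, K2/[H⁺] = 10^-1.21 = 0.061660
α₁ = 1/(1 + 0.014125 + 0.061660) = 1/1.0758 = 0.9296; α₂ = α₁·K2/[H⁺] = 0.05732
α₁ + 2α₂ = 1.0442
CA = 1.0442 × 2.44 = 2.55 mmol/kg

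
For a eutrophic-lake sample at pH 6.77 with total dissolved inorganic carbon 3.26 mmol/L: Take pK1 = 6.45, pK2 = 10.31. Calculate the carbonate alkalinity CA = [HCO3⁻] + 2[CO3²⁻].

CA = [HCO3⁻] + 2[CO3²⁻] = (α₁ + 2α₂)·DIC
At pH 6.77: [H⁺]/K1 = 10^-0.32 = 0.47863, K2/[H⁺] = 10^-3.54 = 0.00028840
α₁ = 1/(1 + 0.47863 + 0.00028840) = 1/1.4789 = 0.6762; α₂ = α₁·K2/[H⁺] = 0.0001950
α₁ + 2α₂ = 0.6766
CA = 0.6766 × 3.26 = 2.21 mmol/L

CA = 2.21 mmol/L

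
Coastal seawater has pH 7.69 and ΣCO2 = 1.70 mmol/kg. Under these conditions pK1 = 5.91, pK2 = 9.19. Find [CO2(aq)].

α₀ = 1 / (1 + K1/[H⁺] + K1K2/[H⁺]²) = 1 / (1 + 10^+1.78 + 10^+0.28)
   = 1 / (1 + 60.256 + 1.9055) = 1/63.161 = 0.01583
[CO2*] = α₀ × DIC = 0.01583 × 1.70 = 0.0269 mmol/kg

[CO2*] = 0.0269 mmol/kg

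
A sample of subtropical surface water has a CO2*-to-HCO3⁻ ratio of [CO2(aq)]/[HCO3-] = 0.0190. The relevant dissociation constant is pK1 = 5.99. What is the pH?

pH = 7.71

From K1 = [H⁺][HCO3-]/[CO2(aq)]:  pH = pK1 − log₁₀([CO2(aq)]/[HCO3-])
log₁₀(0.0190) = -1.721
pH = 5.99 − (-1.721) = 7.71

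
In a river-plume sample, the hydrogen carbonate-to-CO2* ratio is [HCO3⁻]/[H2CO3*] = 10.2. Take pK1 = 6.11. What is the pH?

pH = 7.12

From K1 = [H⁺][HCO3⁻]/[H2CO3*]:  pH = pK1 + log₁₀([HCO3⁻]/[H2CO3*])
log₁₀(10.2) = +1.009
pH = 6.11 + (+1.009) = 7.12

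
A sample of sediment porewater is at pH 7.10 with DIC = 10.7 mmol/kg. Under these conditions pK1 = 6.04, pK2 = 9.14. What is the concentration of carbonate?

α₂ = 1 / (1 + [H⁺]/K2 + [H⁺]²/(K1K2)) = 1 / (1 + 10^+2.04 + 10^+0.98)
   = 1 / (1 + 109.65 + 9.5499) = 1/120.20 = 0.008320
[CO3²⁻] = α₂ × DIC = 0.008320 × 10.7 = 0.0890 mmol/kg

[CO3²⁻] = 0.0890 mmol/kg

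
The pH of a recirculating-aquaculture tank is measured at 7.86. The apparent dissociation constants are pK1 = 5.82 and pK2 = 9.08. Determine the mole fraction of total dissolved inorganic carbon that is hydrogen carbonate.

α₁ = 0.935

α₁ = 1 / (1 + [H⁺]/K1 + K2/[H⁺]) = 1 / (1 + 10^-2.04 + 10^-1.22)
   = 1 / (1 + 0.0091201 + 0.060256) = 1/1.0694 = 0.9351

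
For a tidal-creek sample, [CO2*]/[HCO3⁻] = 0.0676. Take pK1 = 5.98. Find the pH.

pH = 7.15

From K1 = [H⁺][HCO3⁻]/[CO2*]:  pH = pK1 − log₁₀([CO2*]/[HCO3⁻])
log₁₀(0.0676) = -1.170
pH = 5.98 − (-1.170) = 7.15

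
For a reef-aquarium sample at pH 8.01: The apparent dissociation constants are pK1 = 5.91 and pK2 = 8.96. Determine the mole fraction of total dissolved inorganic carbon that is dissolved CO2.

α₀ = 1 / (1 + K1/[H⁺] + K1K2/[H⁺]²) = 1 / (1 + 10^+2.10 + 10^+1.15)
   = 1 / (1 + 125.89 + 14.125) = 1/141.02 = 0.007091

α₀ = 0.00709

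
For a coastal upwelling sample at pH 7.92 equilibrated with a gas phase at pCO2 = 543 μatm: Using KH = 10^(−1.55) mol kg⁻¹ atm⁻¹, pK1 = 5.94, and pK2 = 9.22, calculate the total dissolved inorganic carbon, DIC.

DIC = 1.55 mmol/kg

[CO2*] = KH · pCO2 = 10^(−1.55) × 543×10^-6 = 1.530×10^-5 mol/kg
α₀ = 1/(1 + K1/[H⁺] + K1K2/[H⁺]²) = 1/(1 + 10^+1.98 + 10^+0.68) = 0.009873
DIC = [CO2*]/α₀ = 1.530×10^-5 / 0.009873 = 1.55 mmol/kg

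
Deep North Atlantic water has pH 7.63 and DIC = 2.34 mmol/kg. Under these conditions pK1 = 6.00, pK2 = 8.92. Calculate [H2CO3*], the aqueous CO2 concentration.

[CO2*] = 0.0510 mmol/kg

α₀ = 1 / (1 + K1/[H⁺] + K1K2/[H⁺]²) = 1 / (1 + 10^+1.63 + 10^+0.34)
   = 1 / (1 + 42.658 + 2.1878) = 1/45.846 = 0.02181
[CO2*] = α₀ × DIC = 0.02181 × 2.34 = 0.0510 mmol/kg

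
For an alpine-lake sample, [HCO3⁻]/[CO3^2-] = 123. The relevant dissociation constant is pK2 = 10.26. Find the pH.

From K2 = [H⁺][CO3^2-]/[HCO3⁻]:  pH = pK2 − log₁₀([HCO3⁻]/[CO3^2-])
log₁₀(123) = +2.090
pH = 10.26 − (+2.090) = 8.17

pH = 8.17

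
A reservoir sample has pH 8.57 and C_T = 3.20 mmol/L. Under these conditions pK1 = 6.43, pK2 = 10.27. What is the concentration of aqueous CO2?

α₀ = 1 / (1 + K1/[H⁺] + K1K2/[H⁺]²) = 1 / (1 + 10^+2.14 + 10^+0.44)
   = 1 / (1 + 138.04 + 2.7542) = 1/141.79 = 0.007053
[CO2*] = α₀ × DIC = 0.007053 × 3.20 = 0.0226 mmol/L

[CO2*] = 0.0226 mmol/L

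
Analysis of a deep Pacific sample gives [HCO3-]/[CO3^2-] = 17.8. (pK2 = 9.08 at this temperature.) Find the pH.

pH = 7.83

From K2 = [H⁺][CO3^2-]/[HCO3-]:  pH = pK2 − log₁₀([HCO3-]/[CO3^2-])
log₁₀(17.8) = +1.250
pH = 9.08 − (+1.250) = 7.83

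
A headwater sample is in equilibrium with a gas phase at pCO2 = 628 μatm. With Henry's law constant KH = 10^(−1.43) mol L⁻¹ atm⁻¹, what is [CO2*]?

KH = 10^(−1.43) = 3.715×10^-2 mol L⁻¹ atm⁻¹
[CO2*] = KH · pCO2 = 3.715×10^-2 × 628×10^-6 atm = 2.33×10^-5 mol/L

[CO2*] = 23.3 μmol/L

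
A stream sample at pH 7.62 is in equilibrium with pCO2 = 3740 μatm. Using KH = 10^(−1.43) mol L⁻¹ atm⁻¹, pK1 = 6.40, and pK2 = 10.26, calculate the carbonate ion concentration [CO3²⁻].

[CO3²⁻] = 5.28 μmol/L

[CO2*] = KH · pCO2 = 10^(−1.43) × 3740×10^-6 = 1.390×10^-4 mol/L
α₀ = 1/(1 + K1/[H⁺] + K1K2/[H⁺]²) = 1/(1 + 10^+1.22 + 10^-1.42) = 0.05671
DIC = [CO2*]/α₀ = 1.390×10^-4 / 0.05671 = 2.450 mmol/L
[CO3²⁻] = α₂·DIC; α₂ = 0.002156, so [CO3²⁻] = 0.002156 × 2.450 = 0.00528 mmol/L = 5.28 μmol/L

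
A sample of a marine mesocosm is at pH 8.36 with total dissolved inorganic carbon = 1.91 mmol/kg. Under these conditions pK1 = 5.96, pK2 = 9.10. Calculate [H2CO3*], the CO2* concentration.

α₀ = 1 / (1 + K1/[H⁺] + K1K2/[H⁺]²) = 1 / (1 + 10^+2.40 + 10^+1.66)
   = 1 / (1 + 251.19 + 45.709) = 1/297.90 = 0.003357
[CO2*] = α₀ × DIC = 0.003357 × 1.91 = 0.00641 mmol/kg = 6.41 μmol/kg

[CO2*] = 6.41 μmol/kg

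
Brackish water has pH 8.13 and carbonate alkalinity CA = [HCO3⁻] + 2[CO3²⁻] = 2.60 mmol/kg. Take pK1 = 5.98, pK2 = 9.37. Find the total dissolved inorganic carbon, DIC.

DIC = 2.48 mmol/kg

CA = [HCO3⁻] + 2[CO3²⁻] = (α₁ + 2α₂)·DIC
At pH 8.13: [H⁺]/K1 = 10^-2.15 = 0.0070795, K2/[H⁺] = 10^-1.24 = 0.057544
α₁ = 1/(1 + 0.0070795 + 0.057544) = 1/1.0646 = 0.9393; α₂ = α₁·K2/[H⁺] = 0.05405
α₁ + 2α₂ = 1.0474
DIC = CA / (α₁ + 2α₂) = 2.60 / 1.0474 = 2.48 mmol/kg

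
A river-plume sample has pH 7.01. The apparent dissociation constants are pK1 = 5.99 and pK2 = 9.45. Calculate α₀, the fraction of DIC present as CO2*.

α₀ = 1 / (1 + K1/[H⁺] + K1K2/[H⁺]²) = 1 / (1 + 10^+1.02 + 10^-1.42)
   = 1 / (1 + 10.471 + 0.038019) = 1/11.509 = 0.08689

α₀ = 0.0869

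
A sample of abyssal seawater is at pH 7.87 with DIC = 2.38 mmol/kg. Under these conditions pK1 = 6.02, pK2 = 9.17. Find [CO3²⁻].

α₂ = 1 / (1 + [H⁺]/K2 + [H⁺]²/(K1K2)) = 1 / (1 + 10^+1.30 + 10^-0.55)
   = 1 / (1 + 19.953 + 0.28184) = 1/21.234 = 0.04709
[CO3²⁻] = α₂ × DIC = 0.04709 × 2.38 = 0.112 mmol/kg

[CO3²⁻] = 0.112 mmol/kg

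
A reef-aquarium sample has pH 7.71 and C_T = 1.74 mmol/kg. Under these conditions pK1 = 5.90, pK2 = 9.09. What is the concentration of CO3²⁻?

α₂ = 1 / (1 + [H⁺]/K2 + [H⁺]²/(K1K2)) = 1 / (1 + 10^+1.38 + 10^-0.43)
   = 1 / (1 + 23.988 + 0.37154) = 1/25.360 = 0.03943
[CO3²⁻] = α₂ × DIC = 0.03943 × 1.74 = 0.0686 mmol/kg

[CO3²⁻] = 0.0686 mmol/kg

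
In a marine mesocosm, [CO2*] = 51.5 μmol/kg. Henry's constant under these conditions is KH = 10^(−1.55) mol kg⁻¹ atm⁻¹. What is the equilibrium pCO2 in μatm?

pCO2 = 1830 μatm

KH = 10^(−1.55) = 2.818×10^-2 mol kg⁻¹ atm⁻¹
pCO2 = [CO2*]/KH = 51.5×10^-6 / 2.818×10^-2 = 1.83×10^-3 atm = 1830 μatm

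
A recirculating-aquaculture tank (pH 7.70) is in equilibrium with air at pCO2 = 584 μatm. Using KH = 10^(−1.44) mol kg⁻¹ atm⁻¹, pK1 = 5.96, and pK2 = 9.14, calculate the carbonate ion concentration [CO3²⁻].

[CO2*] = KH · pCO2 = 10^(−1.44) × 584×10^-6 = 2.120×10^-5 mol/kg
α₀ = 1/(1 + K1/[H⁺] + K1K2/[H⁺]²) = 1/(1 + 10^+1.74 + 10^+0.30) = 0.01726
DIC = [CO2*]/α₀ = 2.120×10^-5 / 0.01726 = 1.229 mmol/kg
[CO3²⁻] = α₂·DIC; α₂ = 0.03443, so [CO3²⁻] = 0.03443 × 1.229 = 0.0423 mmol/kg

[CO3²⁻] = 0.0423 mmol/kg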